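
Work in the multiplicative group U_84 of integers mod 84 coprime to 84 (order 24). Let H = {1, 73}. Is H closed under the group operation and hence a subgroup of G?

73 ∈ H but its inverse 61 ∉ H, so H is not a subgroup.

No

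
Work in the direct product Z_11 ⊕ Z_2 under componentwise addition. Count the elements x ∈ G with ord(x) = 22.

An element (a,b) has order lcm(ord(a), ord(b)); count pairs with lcm equal to 22.
Enumerating gives 10 such elements.

10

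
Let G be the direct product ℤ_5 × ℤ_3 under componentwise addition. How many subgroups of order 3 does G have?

|G| = 15 and 3 | 15, so subgroups of order 3 are possible by Lagrange.
The subgroups of order 3 are: {(0,0), (0,1), (0,2)}.
So G has 1 subgroup of order 3.

1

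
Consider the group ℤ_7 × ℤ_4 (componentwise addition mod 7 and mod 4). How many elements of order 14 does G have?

An element (a,b) has order lcm(ord(a), ord(b)); count pairs with lcm equal to 14.
Enumerating gives 6 such elements.

6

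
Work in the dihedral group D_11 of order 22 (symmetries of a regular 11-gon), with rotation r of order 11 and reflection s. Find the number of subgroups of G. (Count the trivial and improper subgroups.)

|G| = 22, so by Lagrange every subgroup order divides 22. Divisors: 1, 2, 11, 22.
Subgroups by order — order 1: 1; order 2: 11; order 11: 1; order 22: 1.
Total: 1 + 11 + 1 + 1 = 14.

14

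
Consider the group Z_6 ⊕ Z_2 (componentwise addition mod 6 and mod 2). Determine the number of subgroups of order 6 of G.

|G| = 12 and 6 | 12, so subgroups of order 6 are possible by Lagrange.
The subgroups of order 6 are: {(0,0), (0,1), (2,0), (2,1), (4,0), (4,1)}; {(0,0), (1,0), (2,0), (3,0), (4,0), (5,0)}; {(0,0), (1,1), (2,0), (3,1), (4,0), (5,1)}.
So G has 3 subgroups of order 6.

3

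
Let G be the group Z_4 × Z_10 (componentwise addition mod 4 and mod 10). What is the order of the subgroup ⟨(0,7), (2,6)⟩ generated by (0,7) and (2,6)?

|⟨(0,7)⟩| = 10 and |⟨(2,6)⟩| = 10, so |H| is a multiple of lcm(10, 10) = 10 and divides |G| = 40.
Closing under the operation: H = {(0,0), (0,1), (0,2), (0,3), (0,4), (0,5), (0,6), (0,7), (0,8), (0,9), (2,0), (2,1), (2,2), (2,3), (2,4), (2,5), (2,6), (2,7), (2,8), (2,9)}, so |H| = 20.

20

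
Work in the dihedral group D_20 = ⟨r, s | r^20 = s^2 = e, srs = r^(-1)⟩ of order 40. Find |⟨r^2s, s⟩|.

|⟨r^2s⟩| = 2 and |⟨s⟩| = 2, so |H| is a multiple of lcm(2, 2) = 2 and divides |G| = 40.
Closing under the operation: H = {e, r^2, r^4, r^6, r^8, r^10, r^12, r^14, r^16, r^18, s, r^2s, r^4s, r^6s, r^8s, r^10s, r^12s, r^14s, r^16s, r^18s}, so |H| = 20.

20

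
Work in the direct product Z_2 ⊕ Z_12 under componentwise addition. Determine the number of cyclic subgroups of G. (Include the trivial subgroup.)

A cyclic subgroup of order d is generated by each of its φ(d) elements of order d, so the cyclic subgroups of order d number (#elements of order d)/φ(d).
Cyclic subgroups by order — order 1: 1; order 2: 3; order 3: 1; order 4: 2; order 6: 3; order 12: 2.
Total: 12.

12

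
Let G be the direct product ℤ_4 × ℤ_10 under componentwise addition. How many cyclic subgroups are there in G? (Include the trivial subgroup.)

12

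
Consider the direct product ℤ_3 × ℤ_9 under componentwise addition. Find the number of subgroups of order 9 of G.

|G| = 27 and 9 | 27, so subgroups of order 9 are possible by Lagrange.
The subgroups of order 9 are: {(0,0), (0,1), (0,2), (0,3), (0,4), (0,5), (0,6), (0,7), (0,8)}; {(0,0), (0,3), (0,6), (1,0), (1,3), (1,6), (2,0), (2,3), (2,6)}; {(0,0), (0,3), (0,6), (1,1), (1,4), (1,7), (2,2), (2,5), (2,8)}; {(0,0), (0,3), (0,6), (1,2), (1,5), (1,8), (2,1), (2,4), (2,7)}.
So G has 4 subgroups of order 9.

4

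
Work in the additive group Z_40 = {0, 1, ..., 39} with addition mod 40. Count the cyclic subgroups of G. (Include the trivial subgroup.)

8

A cyclic subgroup of order d is generated by each of its φ(d) elements of order d, so the cyclic subgroups of order d number (#elements of order d)/φ(d).
Cyclic subgroups by order — order 1: 1; order 2: 1; order 4: 1; order 5: 1; order 8: 1; order 10: 1; order 20: 1; order 40: 1.
Total: 8.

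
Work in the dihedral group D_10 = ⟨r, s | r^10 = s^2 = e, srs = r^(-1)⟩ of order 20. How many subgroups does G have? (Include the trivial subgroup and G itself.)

22

|G| = 20, so by Lagrange every subgroup order divides 20. Divisors: 1, 2, 4, 5, 10, 20.
Subgroups by order — order 1: 1; order 2: 11; order 4: 5; order 5: 1; order 10: 3; order 20: 1.
Total: 1 + 11 + 5 + 1 + 3 + 1 = 22.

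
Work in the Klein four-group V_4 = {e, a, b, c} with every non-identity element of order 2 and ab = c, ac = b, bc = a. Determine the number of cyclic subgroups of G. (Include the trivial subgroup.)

4

Each element a generates a cyclic subgroup ⟨a⟩; distinct elements may generate the same one (a cyclic group of order d has φ(d) generators).
Cyclic subgroups by order — order 1: 1; order 2: 3.
Total: 4.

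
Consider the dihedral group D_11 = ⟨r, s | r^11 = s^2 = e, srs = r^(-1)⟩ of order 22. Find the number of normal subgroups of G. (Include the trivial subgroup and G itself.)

3

G has 14 subgroups. Checking conjugation-invariance by order — order 1: 1/1 normal; order 2: 0/11 normal; order 11: 1/1 normal; order 22: 1/1 normal.
Total normal subgroups: 3.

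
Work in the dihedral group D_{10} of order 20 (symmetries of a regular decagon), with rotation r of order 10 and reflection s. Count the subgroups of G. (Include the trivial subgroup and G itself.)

22

|G| = 20, so by Lagrange every subgroup order divides 20. Divisors: 1, 2, 4, 5, 10, 20.
Subgroups by order — order 1: 1; order 2: 11; order 4: 5; order 5: 1; order 10: 3; order 20: 1.
Total: 1 + 11 + 5 + 1 + 3 + 1 = 22.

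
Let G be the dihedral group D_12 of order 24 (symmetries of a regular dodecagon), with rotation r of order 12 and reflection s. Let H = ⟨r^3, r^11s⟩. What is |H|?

8

|⟨r^3⟩| = 4 and |⟨r^11s⟩| = 2, so |H| is a multiple of lcm(4, 2) = 4 and divides |G| = 24.
Closing under the operation: H = {e, r^3, r^6, r^9, r^2s, r^5s, r^8s, r^11s}, so |H| = 8.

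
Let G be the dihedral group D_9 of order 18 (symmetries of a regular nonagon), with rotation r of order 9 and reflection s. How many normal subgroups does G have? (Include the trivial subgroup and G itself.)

4

G has 16 subgroups. Checking conjugation-invariance by order — order 1: 1/1 normal; order 2: 0/9 normal; order 3: 1/1 normal; order 6: 0/3 normal; order 9: 1/1 normal; order 18: 1/1 normal.
Total normal subgroups: 4.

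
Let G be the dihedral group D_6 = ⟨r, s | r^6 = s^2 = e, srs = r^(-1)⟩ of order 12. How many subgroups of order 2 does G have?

|G| = 12 and 2 | 12, so subgroups of order 2 are possible by Lagrange.
The subgroups of order 2 are: {e, r^2s}; {e, r^3}; {e, r^3s}; {e, r^4s}; … (7 in all).
So G has 7 subgroups of order 2.

7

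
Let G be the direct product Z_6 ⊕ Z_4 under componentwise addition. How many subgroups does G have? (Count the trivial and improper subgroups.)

16

|G| = 24, so by Lagrange every subgroup order divides 24. Divisors: 1, 2, 3, 4, 6, 8, 12, 24.
Subgroups by order — order 1: 1; order 2: 3; order 3: 1; order 4: 3; order 6: 3; order 8: 1; order 12: 3; order 24: 1.
Total: 1 + 3 + 1 + 3 + 3 + 1 + 3 + 1 = 16.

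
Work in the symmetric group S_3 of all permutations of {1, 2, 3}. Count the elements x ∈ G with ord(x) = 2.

3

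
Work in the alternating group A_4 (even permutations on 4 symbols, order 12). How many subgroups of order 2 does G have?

3

|G| = 12 and 2 | 12, so subgroups of order 2 are possible by Lagrange.
The subgroups of order 2 are: {e, (1 2)(3 4)}; {e, (1 3)(2 4)}; {e, (1 4)(2 3)}.
So G has 3 subgroups of order 2.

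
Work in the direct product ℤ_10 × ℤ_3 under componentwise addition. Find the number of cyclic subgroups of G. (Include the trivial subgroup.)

Group the elements of G by the cyclic subgroup they generate; each cyclic subgroup of order d accounts for φ(d) elements.
Cyclic subgroups by order — order 1: 1; order 2: 1; order 3: 1; order 5: 1; order 6: 1; order 10: 1; order 15: 1; order 30: 1.
Total: 8.

8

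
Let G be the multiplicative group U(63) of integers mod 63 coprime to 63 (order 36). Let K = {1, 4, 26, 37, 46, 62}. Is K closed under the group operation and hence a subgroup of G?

4 ∈ K but its inverse 16 ∉ K, so K is not a subgroup.

No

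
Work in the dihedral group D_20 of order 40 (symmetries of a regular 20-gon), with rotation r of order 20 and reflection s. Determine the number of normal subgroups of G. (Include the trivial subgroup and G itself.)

9

G has 48 subgroups. Checking conjugation-invariance by order — order 1: 1/1 normal; order 2: 1/21 normal; order 4: 1/11 normal; order 5: 1/1 normal; order 8: 0/5 normal; order 10: 1/5 normal; order 20: 3/3 normal; order 40: 1/1 normal.
Total normal subgroups: 9.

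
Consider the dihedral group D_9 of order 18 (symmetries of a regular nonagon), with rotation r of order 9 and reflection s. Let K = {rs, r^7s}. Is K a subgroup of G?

No

The identity e ∉ K, so K is not a subgroup.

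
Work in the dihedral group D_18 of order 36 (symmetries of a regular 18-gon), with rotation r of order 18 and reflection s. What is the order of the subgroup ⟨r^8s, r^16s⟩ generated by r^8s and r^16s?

18

|⟨r^8s⟩| = 2 and |⟨r^16s⟩| = 2, so |H| is a multiple of lcm(2, 2) = 2 and divides |G| = 36.
Closing under the operation: H = {e, r^2, r^4, r^6, r^8, r^10, r^12, r^14, r^16, s, r^2s, r^4s, r^6s, r^8s, r^10s, r^12s, r^14s, r^16s}, so |H| = 18.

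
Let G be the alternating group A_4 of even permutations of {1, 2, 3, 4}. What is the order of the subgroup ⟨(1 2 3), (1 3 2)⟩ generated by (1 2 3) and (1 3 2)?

|⟨(1 2 3)⟩| = 3 and |⟨(1 3 2)⟩| = 3, so |H| is a multiple of lcm(3, 3) = 3 and divides |G| = 12.
Closing under the operation: H = {e, (1 2 3), (1 3 2)}, so |H| = 3.

3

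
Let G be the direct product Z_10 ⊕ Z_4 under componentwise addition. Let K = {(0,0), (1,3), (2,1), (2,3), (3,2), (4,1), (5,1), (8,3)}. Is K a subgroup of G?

(2,3) ∈ K but its inverse (8,1) ∉ K, so K is not a subgroup.

No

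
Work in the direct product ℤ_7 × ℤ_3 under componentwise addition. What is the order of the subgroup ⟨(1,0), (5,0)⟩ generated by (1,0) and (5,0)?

7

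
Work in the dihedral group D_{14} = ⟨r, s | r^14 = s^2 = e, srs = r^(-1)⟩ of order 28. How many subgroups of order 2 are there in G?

|G| = 28 and 2 | 28, so subgroups of order 2 are possible by Lagrange.
The subgroups of order 2 are: {e, r^10s}; {e, r^11s}; {e, r^12s}; {e, r^13s}; … (15 in all).
So G has 15 subgroups of order 2.

15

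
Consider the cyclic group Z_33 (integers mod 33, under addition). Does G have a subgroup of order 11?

Yes

11 | 33. A subgroup of order 11 is {0, 3, 6, 9, 12, 15, 18, 21, 24, 27, 30}.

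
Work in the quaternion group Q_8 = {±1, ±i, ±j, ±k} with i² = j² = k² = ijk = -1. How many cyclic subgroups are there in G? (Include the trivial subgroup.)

Group the elements of G by the cyclic subgroup they generate; each cyclic subgroup of order d accounts for φ(d) elements.
Cyclic subgroups by order — order 1: 1; order 2: 1; order 4: 3.
Total: 5.

5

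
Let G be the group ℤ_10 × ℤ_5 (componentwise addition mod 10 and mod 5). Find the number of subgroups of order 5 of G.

6

|G| = 50 and 5 | 50, so subgroups of order 5 are possible by Lagrange.
The subgroups of order 5 are: {(0,0), (0,1), (0,2), (0,3), (0,4)}; {(0,0), (2,0), (4,0), (6,0), (8,0)}; {(0,0), (2,1), (4,2), (6,3), (8,4)}; {(0,0), (2,2), (4,4), (6,1), (8,3)}; … (6 in all).
So G has 6 subgroups of order 5.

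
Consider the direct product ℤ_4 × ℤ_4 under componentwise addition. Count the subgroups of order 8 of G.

|G| = 16 and 8 | 16, so subgroups of order 8 are possible by Lagrange.
The subgroups of order 8 are: {(0,0), (0,1), (0,2), (0,3), (2,0), (2,1), (2,2), (2,3)}; {(0,0), (0,2), (1,0), (1,2), (2,0), (2,2), (3,0), (3,2)}; {(0,0), (0,2), (1,1), (1,3), (2,0), (2,2), (3,1), (3,3)}.
So G has 3 subgroups of order 8.

3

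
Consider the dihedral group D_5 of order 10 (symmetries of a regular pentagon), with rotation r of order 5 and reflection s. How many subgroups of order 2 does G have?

5

|G| = 10 and 2 | 10, so subgroups of order 2 are possible by Lagrange.
The subgroups of order 2 are: {e, r^2s}; {e, r^3s}; {e, r^4s}; {e, rs}; … (5 in all).
So G has 5 subgroups of order 2.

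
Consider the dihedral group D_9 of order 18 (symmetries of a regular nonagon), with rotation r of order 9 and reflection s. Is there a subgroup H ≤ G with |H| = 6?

Yes

6 | 18. A subgroup of order 6 is {e, r^3, r^6, r^2s, r^5s, r^8s}.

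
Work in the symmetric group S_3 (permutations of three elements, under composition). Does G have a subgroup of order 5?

No

5 does not divide |G| = 6, so by Lagrange no subgroup of order 5 exists.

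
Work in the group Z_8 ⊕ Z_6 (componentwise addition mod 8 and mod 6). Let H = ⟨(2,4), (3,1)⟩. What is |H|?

24

|⟨(2,4)⟩| = 12 and |⟨(3,1)⟩| = 24, so |H| is a multiple of lcm(12, 24) = 24 and divides |G| = 48.
Closing under the operation: H = {(0,0), (0,2), (0,4), (1,1), (1,3), (1,5), (2,0), (2,2), (2,4), (3,1), (3,3), (3,5), (4,0), (4,2), (4,4), (5,1), (5,3), (5,5), (6,0), (6,2), (6,4), (7,1), (7,3), (7,5)}, so |H| = 24.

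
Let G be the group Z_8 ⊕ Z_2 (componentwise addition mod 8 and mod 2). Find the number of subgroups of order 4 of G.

|G| = 16 and 4 | 16, so subgroups of order 4 are possible by Lagrange.
The subgroups of order 4 are: {(0,0), (0,1), (4,0), (4,1)}; {(0,0), (2,0), (4,0), (6,0)}; {(0,0), (2,1), (4,0), (6,1)}.
So G has 3 subgroups of order 4.

3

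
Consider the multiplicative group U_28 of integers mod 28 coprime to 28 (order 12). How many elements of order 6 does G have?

The elements of order 6 are: 3, 5, 11, 17, 19, 23.
That's 6.

6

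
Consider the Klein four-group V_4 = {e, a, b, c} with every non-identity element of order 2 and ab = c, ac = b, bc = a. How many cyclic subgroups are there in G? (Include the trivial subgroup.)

4

Group the elements of G by the cyclic subgroup they generate; each cyclic subgroup of order d accounts for φ(d) elements.
Cyclic subgroups by order — order 1: 1; order 2: 3.
Total: 4.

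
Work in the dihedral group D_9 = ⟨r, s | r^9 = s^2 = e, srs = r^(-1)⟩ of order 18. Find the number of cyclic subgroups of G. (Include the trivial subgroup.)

12

Each element a generates a cyclic subgroup ⟨a⟩; distinct elements may generate the same one (a cyclic group of order d has φ(d) generators).
Cyclic subgroups by order — order 1: 1; order 2: 9; order 3: 1; order 9: 1.
Total: 12.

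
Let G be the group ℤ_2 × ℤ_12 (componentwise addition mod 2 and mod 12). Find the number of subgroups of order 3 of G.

1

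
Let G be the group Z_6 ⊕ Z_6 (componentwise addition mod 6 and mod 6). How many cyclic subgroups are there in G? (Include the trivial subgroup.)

Group the elements of G by the cyclic subgroup they generate; each cyclic subgroup of order d accounts for φ(d) elements.
Cyclic subgroups by order — order 1: 1; order 2: 3; order 3: 4; order 6: 12.
Total: 20.

20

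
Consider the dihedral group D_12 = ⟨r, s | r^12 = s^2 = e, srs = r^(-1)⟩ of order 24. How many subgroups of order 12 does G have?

3

|G| = 24 and 12 | 24, so subgroups of order 12 are possible by Lagrange.
The subgroups of order 12 are: {e, r, r^2, r^3, r^4, r^5, r^6, r^7, r^8, r^9, r^10, r^11}; {e, r^2, r^4, r^6, r^8, r^10, s, r^2s, r^4s, r^6s, r^8s, r^10s}; {e, r^2, r^4, r^6, r^8, r^10, rs, r^3s, r^5s, r^7s, r^9s, r^11s}.
So G has 3 subgroups of order 12.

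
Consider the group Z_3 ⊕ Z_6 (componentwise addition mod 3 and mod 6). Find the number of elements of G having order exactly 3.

An element (a,b) has order lcm(ord(a), ord(b)); count pairs with lcm equal to 3.
Enumerating gives 8 such elements.

8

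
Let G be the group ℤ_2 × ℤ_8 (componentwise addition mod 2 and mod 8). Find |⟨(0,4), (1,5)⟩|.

|⟨(0,4)⟩| = 2 and |⟨(1,5)⟩| = 8, so |H| is a multiple of lcm(2, 8) = 8 and divides |G| = 16.
Closing under the operation: H = {(0,0), (0,2), (0,4), (0,6), (1,1), (1,3), (1,5), (1,7)}, so |H| = 8.

8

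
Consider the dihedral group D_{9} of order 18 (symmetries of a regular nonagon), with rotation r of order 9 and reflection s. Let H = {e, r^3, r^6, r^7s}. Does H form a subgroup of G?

No

|H| = 4 does not divide |G| = 18, so by Lagrange H is not a subgroup.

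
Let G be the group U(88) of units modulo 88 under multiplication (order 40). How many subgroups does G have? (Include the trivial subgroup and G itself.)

32

|G| = 40, so by Lagrange every subgroup order divides 40. Divisors: 1, 2, 4, 5, 8, 10, 20, 40.
Subgroups by order — order 1: 1; order 2: 7; order 4: 7; order 5: 1; order 8: 1; order 10: 7; order 20: 7; order 40: 1.
Total: 1 + 7 + 7 + 1 + 1 + 7 + 7 + 1 = 32.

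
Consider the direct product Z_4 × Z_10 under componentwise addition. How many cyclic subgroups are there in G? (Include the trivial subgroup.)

A cyclic subgroup of order d is generated by each of its φ(d) elements of order d, so the cyclic subgroups of order d number (#elements of order d)/φ(d).
Cyclic subgroups by order — order 1: 1; order 2: 3; order 4: 2; order 5: 1; order 10: 3; order 20: 2.
Total: 12.

12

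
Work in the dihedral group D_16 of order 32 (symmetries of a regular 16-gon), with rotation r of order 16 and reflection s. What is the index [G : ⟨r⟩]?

2

|⟨r⟩| = 16 and |G| = 32.
By Lagrange, [G : H] = |G|/|H| = 32/16 = 2.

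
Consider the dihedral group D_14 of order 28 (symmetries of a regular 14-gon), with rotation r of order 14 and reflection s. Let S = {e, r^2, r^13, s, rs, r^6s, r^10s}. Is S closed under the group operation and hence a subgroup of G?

r^2 ∈ S but its inverse r^12 ∉ S, so S is not a subgroup.

No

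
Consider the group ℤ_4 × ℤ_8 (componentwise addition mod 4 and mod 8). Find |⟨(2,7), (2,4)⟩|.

16

|⟨(2,7)⟩| = 8 and |⟨(2,4)⟩| = 2, so |H| is a multiple of lcm(8, 2) = 8 and divides |G| = 32.
Closing under the operation: H = {(0,0), (0,1), (0,2), (0,3), (0,4), (0,5), (0,6), (0,7), (2,0), (2,1), (2,2), (2,3), (2,4), (2,5), (2,6), (2,7)}, so |H| = 16.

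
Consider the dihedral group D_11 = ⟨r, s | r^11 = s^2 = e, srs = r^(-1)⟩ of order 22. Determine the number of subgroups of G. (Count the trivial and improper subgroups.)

|G| = 22, so by Lagrange every subgroup order divides 22. Divisors: 1, 2, 11, 22.
Subgroups by order — order 1: 1; order 2: 11; order 11: 1; order 22: 1.
Total: 1 + 11 + 1 + 1 = 14.

14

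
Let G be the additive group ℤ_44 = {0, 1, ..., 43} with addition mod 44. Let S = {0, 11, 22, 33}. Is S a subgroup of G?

Yes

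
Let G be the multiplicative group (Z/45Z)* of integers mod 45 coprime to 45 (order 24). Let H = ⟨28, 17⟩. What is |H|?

8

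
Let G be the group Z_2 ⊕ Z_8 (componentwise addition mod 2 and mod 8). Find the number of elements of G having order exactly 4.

4

An element (a,b) has order lcm(ord(a), ord(b)); count pairs with lcm equal to 4.
Enumerating gives 4 such elements.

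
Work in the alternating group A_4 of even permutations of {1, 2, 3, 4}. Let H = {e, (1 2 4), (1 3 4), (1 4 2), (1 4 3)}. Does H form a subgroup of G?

No

|H| = 5 does not divide |G| = 12, so by Lagrange H is not a subgroup.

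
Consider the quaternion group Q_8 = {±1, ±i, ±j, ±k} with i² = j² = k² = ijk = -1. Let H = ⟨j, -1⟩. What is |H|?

4

|⟨j⟩| = 4 and |⟨-1⟩| = 2, so |H| is a multiple of lcm(4, 2) = 4 and divides |G| = 8.
Closing under the operation: H = {1, -1, j, -j}, so |H| = 4.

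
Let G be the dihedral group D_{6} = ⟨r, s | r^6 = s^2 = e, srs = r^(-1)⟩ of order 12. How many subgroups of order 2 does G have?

|G| = 12 and 2 | 12, so subgroups of order 2 are possible by Lagrange.
The subgroups of order 2 are: {e, r^2s}; {e, r^3}; {e, r^3s}; {e, r^4s}; … (7 in all).
So G has 7 subgroups of order 2.

7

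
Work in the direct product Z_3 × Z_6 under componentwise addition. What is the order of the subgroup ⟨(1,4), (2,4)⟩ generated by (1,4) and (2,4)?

9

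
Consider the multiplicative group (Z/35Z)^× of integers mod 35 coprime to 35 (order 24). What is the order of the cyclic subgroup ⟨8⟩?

Compute successive powers of 8 mod 35: 8, 29, 22, 1; 8^4 ≡ 1 (mod 35).
So |⟨8⟩| = 4.

4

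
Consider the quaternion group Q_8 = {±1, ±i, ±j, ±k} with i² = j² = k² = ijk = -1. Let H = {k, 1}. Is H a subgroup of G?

No

k ∈ H but its inverse -k ∉ H, so H is not a subgroup.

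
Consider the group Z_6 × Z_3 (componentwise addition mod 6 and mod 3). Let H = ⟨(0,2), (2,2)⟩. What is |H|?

9

|⟨(0,2)⟩| = 3 and |⟨(2,2)⟩| = 3, so |H| is a multiple of lcm(3, 3) = 3 and divides |G| = 18.
Closing under the operation: H = {(0,0), (0,1), (0,2), (2,0), (2,1), (2,2), (4,0), (4,1), (4,2)}, so |H| = 9.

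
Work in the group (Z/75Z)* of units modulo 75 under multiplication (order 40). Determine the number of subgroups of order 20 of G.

3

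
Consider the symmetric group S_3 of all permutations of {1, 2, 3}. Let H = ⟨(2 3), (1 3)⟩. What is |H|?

6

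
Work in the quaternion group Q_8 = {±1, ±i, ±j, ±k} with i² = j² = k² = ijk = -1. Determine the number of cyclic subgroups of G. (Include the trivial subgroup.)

5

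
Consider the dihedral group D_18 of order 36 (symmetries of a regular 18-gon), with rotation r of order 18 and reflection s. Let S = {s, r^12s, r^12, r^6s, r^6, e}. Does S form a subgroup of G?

|S| = 6 divides |G| = 36, consistent with Lagrange.
S contains the identity, every element's inverse is in S, and S is closed under ·: it is a subgroup.

Yes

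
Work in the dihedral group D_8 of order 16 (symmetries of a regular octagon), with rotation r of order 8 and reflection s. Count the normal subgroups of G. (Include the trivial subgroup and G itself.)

7

G has 19 subgroups. Checking conjugation-invariance by order — order 1: 1/1 normal; order 2: 1/9 normal; order 4: 1/5 normal; order 8: 3/3 normal; order 16: 1/1 normal.
Total normal subgroups: 7.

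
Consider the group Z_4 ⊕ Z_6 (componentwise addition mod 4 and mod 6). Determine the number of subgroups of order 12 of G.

3

|G| = 24 and 12 | 24, so subgroups of order 12 are possible by Lagrange.
The subgroups of order 12 are: {(0,0), (0,1), (0,2), (0,3), (0,4), (0,5), (2,0), (2,1), (2,2), (2,3), (2,4), (2,5)}; {(0,0), (0,2), (0,4), (1,0), (1,2), (1,4), (2,0), (2,2), (2,4), (3,0), (3,2), (3,4)}; {(0,0), (0,2), (0,4), (1,1), (1,3), (1,5), (2,0), (2,2), (2,4), (3,1), (3,3), (3,5)}.
So G has 3 subgroups of order 12.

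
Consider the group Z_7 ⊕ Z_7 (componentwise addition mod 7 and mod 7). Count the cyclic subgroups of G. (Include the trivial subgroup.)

A cyclic subgroup of order d is generated by each of its φ(d) elements of order d, so the cyclic subgroups of order d number (#elements of order d)/φ(d).
Cyclic subgroups by order — order 1: 1; order 7: 8.
Total: 9.

9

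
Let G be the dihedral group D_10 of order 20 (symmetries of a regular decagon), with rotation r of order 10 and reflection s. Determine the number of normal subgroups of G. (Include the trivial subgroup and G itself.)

G has 22 subgroups. Checking conjugation-invariance by order — order 1: 1/1 normal; order 2: 1/11 normal; order 4: 0/5 normal; order 5: 1/1 normal; order 10: 3/3 normal; order 20: 1/1 normal.
Total normal subgroups: 7.

7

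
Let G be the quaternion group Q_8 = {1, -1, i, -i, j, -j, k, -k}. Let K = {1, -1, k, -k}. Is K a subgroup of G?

Yes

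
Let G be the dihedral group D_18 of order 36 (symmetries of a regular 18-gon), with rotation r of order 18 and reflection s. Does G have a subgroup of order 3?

3 | 36. A subgroup of order 3 is {e, r^6, r^12}.

Yes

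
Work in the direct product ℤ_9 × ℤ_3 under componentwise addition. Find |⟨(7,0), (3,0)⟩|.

|⟨(7,0)⟩| = 9 and |⟨(3,0)⟩| = 3, so |H| is a multiple of lcm(9, 3) = 9 and divides |G| = 27.
Closing under the operation: H = {(0,0), (1,0), (2,0), (3,0), (4,0), (5,0), (6,0), (7,0), (8,0)}, so |H| = 9.

9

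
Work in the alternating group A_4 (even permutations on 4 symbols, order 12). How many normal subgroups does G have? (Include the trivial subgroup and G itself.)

3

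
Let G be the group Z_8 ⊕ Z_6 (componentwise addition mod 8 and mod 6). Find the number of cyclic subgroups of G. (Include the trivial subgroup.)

16

A cyclic subgroup of order d is generated by each of its φ(d) elements of order d, so the cyclic subgroups of order d number (#elements of order d)/φ(d).
Cyclic subgroups by order — order 1: 1; order 2: 3; order 3: 1; order 4: 2; order 6: 3; order 8: 2; order 12: 2; order 24: 2.
Total: 16.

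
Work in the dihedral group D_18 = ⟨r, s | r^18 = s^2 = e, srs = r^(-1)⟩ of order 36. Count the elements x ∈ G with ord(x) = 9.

6

The elements of order 9 are: r^2, r^4, r^8, r^10, r^14, r^16.
That's 6.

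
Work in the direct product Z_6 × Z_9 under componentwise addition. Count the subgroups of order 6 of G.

4

|G| = 54 and 6 | 54, so subgroups of order 6 are possible by Lagrange.
The subgroups of order 6 are: {(0,0), (0,3), (0,6), (3,0), (3,3), (3,6)}; {(0,0), (1,0), (2,0), (3,0), (4,0), (5,0)}; {(0,0), (1,3), (2,6), (3,0), (4,3), (5,6)}; {(0,0), (1,6), (2,3), (3,0), (4,6), (5,3)}.
So G has 4 subgroups of order 6.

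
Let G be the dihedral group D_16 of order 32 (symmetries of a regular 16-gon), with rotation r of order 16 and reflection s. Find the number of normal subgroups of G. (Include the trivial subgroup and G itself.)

8

G has 36 subgroups. Checking conjugation-invariance by order — order 1: 1/1 normal; order 2: 1/17 normal; order 4: 1/9 normal; order 8: 1/5 normal; order 16: 3/3 normal; order 32: 1/1 normal.
Total normal subgroups: 8.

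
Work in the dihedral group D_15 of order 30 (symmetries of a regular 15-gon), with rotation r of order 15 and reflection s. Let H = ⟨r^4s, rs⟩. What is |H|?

|⟨r^4s⟩| = 2 and |⟨rs⟩| = 2, so |H| is a multiple of lcm(2, 2) = 2 and divides |G| = 30.
Closing under the operation: H = {e, r^3, r^6, r^9, r^12, rs, r^4s, r^7s, r^10s, r^13s}, so |H| = 10.

10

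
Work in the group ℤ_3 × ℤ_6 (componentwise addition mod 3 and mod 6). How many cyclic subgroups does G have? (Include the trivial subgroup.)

Each element a generates a cyclic subgroup ⟨a⟩; distinct elements may generate the same one (a cyclic group of order d has φ(d) generators).
Cyclic subgroups by order — order 1: 1; order 2: 1; order 3: 4; order 6: 4.
Total: 10.

10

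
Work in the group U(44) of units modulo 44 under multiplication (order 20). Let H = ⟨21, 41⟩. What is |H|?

10

|⟨21⟩| = 2 and |⟨41⟩| = 10, so |H| is a multiple of lcm(2, 10) = 10 and divides |G| = 20.
Closing under the operation: H = {1, 5, 9, 13, 17, 21, 25, 29, 37, 41}, so |H| = 10.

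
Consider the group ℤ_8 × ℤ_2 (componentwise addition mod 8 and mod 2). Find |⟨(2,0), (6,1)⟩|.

|⟨(2,0)⟩| = 4 and |⟨(6,1)⟩| = 4, so |H| is a multiple of lcm(4, 4) = 4 and divides |G| = 16.
Closing under the operation: H = {(0,0), (0,1), (2,0), (2,1), (4,0), (4,1), (6,0), (6,1)}, so |H| = 8.

8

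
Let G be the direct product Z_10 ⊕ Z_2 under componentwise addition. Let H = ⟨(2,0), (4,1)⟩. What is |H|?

10

|⟨(2,0)⟩| = 5 and |⟨(4,1)⟩| = 10, so |H| is a multiple of lcm(5, 10) = 10 and divides |G| = 20.
Closing under the operation: H = {(0,0), (0,1), (2,0), (2,1), (4,0), (4,1), (6,0), (6,1), (8,0), (8,1)}, so |H| = 10.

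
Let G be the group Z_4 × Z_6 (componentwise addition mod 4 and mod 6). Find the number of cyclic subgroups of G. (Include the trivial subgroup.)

A cyclic subgroup of order d is generated by each of its φ(d) elements of order d, so the cyclic subgroups of order d number (#elements of order d)/φ(d).
Cyclic subgroups by order — order 1: 1; order 2: 3; order 3: 1; order 4: 2; order 6: 3; order 12: 2.
Total: 12.

12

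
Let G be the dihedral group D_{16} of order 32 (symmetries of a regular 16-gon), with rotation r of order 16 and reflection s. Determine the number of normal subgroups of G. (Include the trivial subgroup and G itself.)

8

G has 36 subgroups. Checking conjugation-invariance by order — order 1: 1/1 normal; order 2: 1/17 normal; order 4: 1/9 normal; order 8: 1/5 normal; order 16: 3/3 normal; order 32: 1/1 normal.
Total normal subgroups: 8.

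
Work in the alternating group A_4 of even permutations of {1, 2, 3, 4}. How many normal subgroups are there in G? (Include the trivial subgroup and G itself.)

G has 10 subgroups. Checking conjugation-invariance by order — order 1: 1/1 normal; order 2: 0/3 normal; order 3: 0/4 normal; order 4: 1/1 normal; order 12: 1/1 normal.
Total normal subgroups: 3.

3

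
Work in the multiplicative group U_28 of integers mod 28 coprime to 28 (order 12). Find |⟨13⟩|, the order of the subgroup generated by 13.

2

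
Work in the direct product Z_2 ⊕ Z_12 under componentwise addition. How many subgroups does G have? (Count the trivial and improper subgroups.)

|G| = 24, so by Lagrange every subgroup order divides 24. Divisors: 1, 2, 3, 4, 6, 8, 12, 24.
Subgroups by order — order 1: 1; order 2: 3; order 3: 1; order 4: 3; order 6: 3; order 8: 1; order 12: 3; order 24: 1.
Total: 1 + 3 + 1 + 3 + 3 + 1 + 3 + 1 = 16.

16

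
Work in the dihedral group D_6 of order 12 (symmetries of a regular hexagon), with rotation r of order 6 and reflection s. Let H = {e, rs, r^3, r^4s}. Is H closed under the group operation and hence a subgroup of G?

Yes

|H| = 4 divides |G| = 12, consistent with Lagrange.
H contains the identity, every element's inverse is in H, and H is closed under ·: it is a subgroup.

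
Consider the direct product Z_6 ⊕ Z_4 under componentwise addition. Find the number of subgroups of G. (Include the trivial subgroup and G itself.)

|G| = 24, so by Lagrange every subgroup order divides 24. Divisors: 1, 2, 3, 4, 6, 8, 12, 24.
Subgroups by order — order 1: 1; order 2: 3; order 3: 1; order 4: 3; order 6: 3; order 8: 1; order 12: 3; order 24: 1.
Total: 1 + 3 + 1 + 3 + 3 + 1 + 3 + 1 = 16.

16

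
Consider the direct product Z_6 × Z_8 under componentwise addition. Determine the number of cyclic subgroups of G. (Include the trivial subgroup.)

Each element a generates a cyclic subgroup ⟨a⟩; distinct elements may generate the same one (a cyclic group of order d has φ(d) generators).
Cyclic subgroups by order — order 1: 1; order 2: 3; order 3: 1; order 4: 2; order 6: 3; order 8: 2; order 12: 2; order 24: 2.
Total: 16.

16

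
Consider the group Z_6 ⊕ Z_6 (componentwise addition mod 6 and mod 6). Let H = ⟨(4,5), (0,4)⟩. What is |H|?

18

|⟨(4,5)⟩| = 6 and |⟨(0,4)⟩| = 3, so |H| is a multiple of lcm(6, 3) = 6 and divides |G| = 36.
Closing under the operation: H = {(0,0), (0,1), (0,2), (0,3), (0,4), (0,5), (2,0), (2,1), (2,2), (2,3), (2,4), (2,5), (4,0), (4,1), (4,2), (4,3), (4,4), (4,5)}, so |H| = 18.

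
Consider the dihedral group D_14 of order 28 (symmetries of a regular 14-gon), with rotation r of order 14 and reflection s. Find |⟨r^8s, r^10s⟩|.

|⟨r^8s⟩| = 2 and |⟨r^10s⟩| = 2, so |H| is a multiple of lcm(2, 2) = 2 and divides |G| = 28.
Closing under the operation: H = {e, r^2, r^4, r^6, r^8, r^10, r^12, s, r^2s, r^4s, r^6s, r^8s, r^10s, r^12s}, so |H| = 14.

14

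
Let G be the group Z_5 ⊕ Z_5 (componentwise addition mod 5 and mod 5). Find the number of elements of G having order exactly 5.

24

An element (a,b) has order lcm(ord(a), ord(b)); count pairs with lcm equal to 5.
Enumerating gives 24 such elements.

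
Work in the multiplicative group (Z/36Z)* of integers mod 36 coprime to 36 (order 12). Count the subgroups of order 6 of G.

3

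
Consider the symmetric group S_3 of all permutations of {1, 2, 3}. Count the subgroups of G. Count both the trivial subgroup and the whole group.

6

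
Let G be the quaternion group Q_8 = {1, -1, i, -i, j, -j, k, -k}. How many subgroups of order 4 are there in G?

3

|G| = 8 and 4 | 8, so subgroups of order 4 are possible by Lagrange.
The subgroups of order 4 are: {1, -1, i, -i}; {1, -1, j, -j}; {1, -1, k, -k}.
So G has 3 subgroups of order 4.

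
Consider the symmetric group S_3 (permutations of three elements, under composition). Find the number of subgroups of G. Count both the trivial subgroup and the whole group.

6

|G| = 6, so by Lagrange every subgroup order divides 6. Divisors: 1, 2, 3, 6.
Subgroups by order — order 1: 1; order 2: 3; order 3: 1; order 6: 1.
Total: 1 + 3 + 1 + 1 = 6.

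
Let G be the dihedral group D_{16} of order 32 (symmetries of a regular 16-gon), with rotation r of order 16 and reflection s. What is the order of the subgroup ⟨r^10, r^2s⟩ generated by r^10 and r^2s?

16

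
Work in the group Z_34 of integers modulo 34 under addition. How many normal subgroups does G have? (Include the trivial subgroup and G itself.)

G is abelian, so every subgroup is normal.
G has 4 subgroups in total, hence 4 normal subgroups.

4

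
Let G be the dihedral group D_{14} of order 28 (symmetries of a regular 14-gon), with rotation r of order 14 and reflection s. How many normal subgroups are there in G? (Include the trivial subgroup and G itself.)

G has 28 subgroups. Checking conjugation-invariance by order — order 1: 1/1 normal; order 2: 1/15 normal; order 4: 0/7 normal; order 7: 1/1 normal; order 14: 3/3 normal; order 28: 1/1 normal.
Total normal subgroups: 7.

7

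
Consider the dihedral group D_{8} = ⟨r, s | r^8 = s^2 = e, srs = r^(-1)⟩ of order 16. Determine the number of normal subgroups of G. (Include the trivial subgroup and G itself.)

G has 19 subgroups. Checking conjugation-invariance by order — order 1: 1/1 normal; order 2: 1/9 normal; order 4: 1/5 normal; order 8: 3/3 normal; order 16: 1/1 normal.
Total normal subgroups: 7.

7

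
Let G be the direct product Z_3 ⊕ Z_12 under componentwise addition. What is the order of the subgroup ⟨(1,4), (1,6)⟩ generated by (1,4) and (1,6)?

18

|⟨(1,4)⟩| = 3 and |⟨(1,6)⟩| = 6, so |H| is a multiple of lcm(3, 6) = 6 and divides |G| = 36.
Closing under the operation: H = {(0,0), (0,2), (0,4), (0,6), (0,8), (0,10), (1,0), (1,2), (1,4), (1,6), (1,8), (1,10), (2,0), (2,2), (2,4), (2,6), (2,8), (2,10)}, so |H| = 18.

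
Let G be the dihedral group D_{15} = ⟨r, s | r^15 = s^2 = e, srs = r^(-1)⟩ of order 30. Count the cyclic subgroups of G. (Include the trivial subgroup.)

19

Each element a generates a cyclic subgroup ⟨a⟩; distinct elements may generate the same one (a cyclic group of order d has φ(d) generators).
Cyclic subgroups by order — order 1: 1; order 2: 15; order 3: 1; order 5: 1; order 15: 1.
Total: 19.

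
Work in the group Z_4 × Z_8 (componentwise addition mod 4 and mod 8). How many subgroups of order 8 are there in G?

|G| = 32 and 8 | 32, so subgroups of order 8 are possible by Lagrange.
The subgroups of order 8 are: {(0,0), (0,1), (0,2), (0,3), (0,4), (0,5), (0,6), (0,7)}; {(0,0), (0,2), (0,4), (0,6), (2,0), (2,2), (2,4), (2,6)}; {(0,0), (0,2), (0,4), (0,6), (2,1), (2,3), (2,5), (2,7)}; {(0,0), (0,4), (1,0), (1,4), (2,0), (2,4), (3,0), (3,4)}; … (7 in all).
So G has 7 subgroups of order 8.

7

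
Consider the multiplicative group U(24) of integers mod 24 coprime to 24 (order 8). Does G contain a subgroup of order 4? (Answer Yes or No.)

4 | 8. A subgroup of order 4 is {1, 11, 13, 23}.

Yes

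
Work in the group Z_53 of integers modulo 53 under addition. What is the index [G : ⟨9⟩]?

|⟨9⟩| = 53 and |G| = 53.
By Lagrange, [G : H] = |G|/|H| = 53/53 = 1.

1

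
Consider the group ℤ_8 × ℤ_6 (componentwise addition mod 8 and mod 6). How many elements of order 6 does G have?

6

An element (a,b) has order lcm(ord(a), ord(b)); count pairs with lcm equal to 6.
Enumerating gives 6 such elements.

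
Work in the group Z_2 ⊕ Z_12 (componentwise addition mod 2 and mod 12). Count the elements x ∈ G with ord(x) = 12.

8

An element (a,b) has order lcm(ord(a), ord(b)); count pairs with lcm equal to 12.
Enumerating gives 8 such elements.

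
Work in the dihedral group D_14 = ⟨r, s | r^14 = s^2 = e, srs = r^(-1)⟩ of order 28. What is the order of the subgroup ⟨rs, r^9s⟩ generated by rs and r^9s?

|⟨rs⟩| = 2 and |⟨r^9s⟩| = 2, so |H| is a multiple of lcm(2, 2) = 2 and divides |G| = 28.
Closing under the operation: H = {e, r^2, r^4, r^6, r^8, r^10, r^12, rs, r^3s, r^5s, r^7s, r^9s, r^11s, r^13s}, so |H| = 14.

14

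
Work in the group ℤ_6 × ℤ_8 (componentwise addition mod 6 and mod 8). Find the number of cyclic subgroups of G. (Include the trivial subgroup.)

Each element a generates a cyclic subgroup ⟨a⟩; distinct elements may generate the same one (a cyclic group of order d has φ(d) generators).
Cyclic subgroups by order — order 1: 1; order 2: 3; order 3: 1; order 4: 2; order 6: 3; order 8: 2; order 12: 2; order 24: 2.
Total: 16.

16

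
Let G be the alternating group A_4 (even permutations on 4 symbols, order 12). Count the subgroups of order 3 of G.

4

|G| = 12 and 3 | 12, so subgroups of order 3 are possible by Lagrange.
The subgroups of order 3 are: {e, (1 2 3), (1 3 2)}; {e, (1 2 4), (1 4 2)}; {e, (1 3 4), (1 4 3)}; {e, (2 3 4), (2 4 3)}.
So G has 4 subgroups of order 3.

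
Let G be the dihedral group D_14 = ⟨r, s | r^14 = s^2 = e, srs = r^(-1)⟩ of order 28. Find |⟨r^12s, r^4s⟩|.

14

|⟨r^12s⟩| = 2 and |⟨r^4s⟩| = 2, so |H| is a multiple of lcm(2, 2) = 2 and divides |G| = 28.
Closing under the operation: H = {e, r^2, r^4, r^6, r^8, r^10, r^12, s, r^2s, r^4s, r^6s, r^8s, r^10s, r^12s}, so |H| = 14.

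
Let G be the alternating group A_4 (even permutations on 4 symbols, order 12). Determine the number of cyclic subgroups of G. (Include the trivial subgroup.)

8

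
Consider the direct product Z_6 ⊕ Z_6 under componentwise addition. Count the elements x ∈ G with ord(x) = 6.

24

An element (a,b) has order lcm(ord(a), ord(b)); count pairs with lcm equal to 6.
Enumerating gives 24 such elements.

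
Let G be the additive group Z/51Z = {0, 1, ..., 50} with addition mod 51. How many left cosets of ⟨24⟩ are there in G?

|⟨24⟩| = 17 and |G| = 51.
By Lagrange, [G : H] = |G|/|H| = 51/17 = 3.

3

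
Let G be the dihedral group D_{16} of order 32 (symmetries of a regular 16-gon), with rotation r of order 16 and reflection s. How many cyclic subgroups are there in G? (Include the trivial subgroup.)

21

Each element a generates a cyclic subgroup ⟨a⟩; distinct elements may generate the same one (a cyclic group of order d has φ(d) generators).
Cyclic subgroups by order — order 1: 1; order 2: 17; order 4: 1; order 8: 1; order 16: 1.
Total: 21.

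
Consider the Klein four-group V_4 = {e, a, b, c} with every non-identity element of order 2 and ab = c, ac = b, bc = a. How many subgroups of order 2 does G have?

3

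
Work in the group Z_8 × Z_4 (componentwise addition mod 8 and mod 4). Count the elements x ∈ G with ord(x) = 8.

An element (a,b) has order lcm(ord(a), ord(b)); count pairs with lcm equal to 8.
Enumerating gives 16 such elements.

16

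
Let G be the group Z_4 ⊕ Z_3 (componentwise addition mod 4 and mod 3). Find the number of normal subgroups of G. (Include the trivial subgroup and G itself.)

G is abelian, so every subgroup is normal.
G has 6 subgroups in total, hence 6 normal subgroups.

6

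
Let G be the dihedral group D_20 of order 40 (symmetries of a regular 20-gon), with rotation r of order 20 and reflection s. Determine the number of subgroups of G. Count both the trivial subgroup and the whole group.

48

|G| = 40, so by Lagrange every subgroup order divides 40. Divisors: 1, 2, 4, 5, 8, 10, 20, 40.
Subgroups by order — order 1: 1; order 2: 21; order 4: 11; order 5: 1; order 8: 5; order 10: 5; order 20: 3; order 40: 1.
Total: 1 + 21 + 11 + 1 + 5 + 5 + 3 + 1 = 48.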